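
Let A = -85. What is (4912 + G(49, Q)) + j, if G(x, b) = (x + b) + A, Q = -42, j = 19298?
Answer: 24132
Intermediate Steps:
G(x, b) = -85 + b + x (G(x, b) = (x + b) - 85 = (b + x) - 85 = -85 + b + x)
(4912 + G(49, Q)) + j = (4912 + (-85 - 42 + 49)) + 19298 = (4912 - 78) + 19298 = 4834 + 19298 = 24132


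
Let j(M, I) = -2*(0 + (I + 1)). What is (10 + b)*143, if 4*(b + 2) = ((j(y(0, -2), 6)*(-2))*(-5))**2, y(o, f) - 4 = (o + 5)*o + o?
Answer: 701844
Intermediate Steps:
y(o, f) = 4 + o + o*(5 + o) (y(o, f) = 4 + ((o + 5)*o + o) = 4 + ((5 + o)*o + o) = 4 + (o*(5 + o) + o) = 4 + (o + o*(5 + o)) = 4 + o + o*(5 + o))
j(M, I) = -2 - 2*I (j(M, I) = -2*(0 + (1 + I)) = -2*(1 + I) = -2 - 2*I)
b = 4898 (b = -2 + (((-2 - 2*6)*(-2))*(-5))**2/4 = -2 + (((-2 - 12)*(-2))*(-5))**2/4 = -2 + (-14*(-2)*(-5))**2/4 = -2 + (28*(-5))**2/4 = -2 + (1/4)*(-140)**2 = -2 + (1/4)*19600 = -2 + 4900 = 4898)
(10 + b)*143 = (10 + 4898)*143 = 4908*143 = 701844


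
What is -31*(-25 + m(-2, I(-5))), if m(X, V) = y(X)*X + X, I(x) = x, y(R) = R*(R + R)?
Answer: 1333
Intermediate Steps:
y(R) = 2*R**2 (y(R) = R*(2*R) = 2*R**2)
m(X, V) = X + 2*X**3 (m(X, V) = (2*X**2)*X + X = 2*X**3 + X = X + 2*X**3)
-31*(-25 + m(-2, I(-5))) = -31*(-25 + (-2 + 2*(-2)**3)) = -31*(-25 + (-2 + 2*(-8))) = -31*(-25 + (-2 - 16)) = -31*(-25 - 18) = -31*(-43) = 1333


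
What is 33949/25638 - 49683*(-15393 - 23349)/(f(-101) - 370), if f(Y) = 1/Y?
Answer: -1661399212958063/319372566 ≈ -5.2021e+6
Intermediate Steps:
33949/25638 - 49683*(-15393 - 23349)/(f(-101) - 370) = 33949/25638 - 49683*(-15393 - 23349)/(1/(-101) - 370) = 33949*(1/25638) - 49683*(-38742/(-1/101 - 370)) = 33949/25638 - 49683/((-37371/101*(-1/38742))) = 33949/25638 - 49683/12457/1304314 = 33949/25638 - 49683*1304314/12457 = 33949/25638 - 64802232462/12457 = -1661399212958063/319372566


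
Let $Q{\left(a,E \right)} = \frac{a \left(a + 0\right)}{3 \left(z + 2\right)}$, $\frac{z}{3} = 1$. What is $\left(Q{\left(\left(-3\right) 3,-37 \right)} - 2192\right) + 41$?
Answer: $- \frac{10728}{5} \approx -2145.6$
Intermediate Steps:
$z = 3$ ($z = 3 \cdot 1 = 3$)
$Q{\left(a,E \right)} = \frac{a^{2}}{15}$ ($Q{\left(a,E \right)} = \frac{a \left(a + 0\right)}{3 \left(3 + 2\right)} = \frac{a a}{3 \cdot 5} = \frac{a^{2}}{15}$)
$\left(Q{\left(\left(-3\right) 3,-37 \right)} - 2192\right) + 41 = \left(\frac{\left(\left(-3\right) 3\right)^{2}}{15} - 2192\right) + 41 = \left(\frac{\left(-9\right)^{2}}{15} - 2192\right) + 41 = \left(\frac{1}{15} \cdot 81 - 2192\right) + 41 = \left(\frac{27}{5} - 2192\right) + 41 = - \frac{10933}{5} + 41 = - \frac{10728}{5}$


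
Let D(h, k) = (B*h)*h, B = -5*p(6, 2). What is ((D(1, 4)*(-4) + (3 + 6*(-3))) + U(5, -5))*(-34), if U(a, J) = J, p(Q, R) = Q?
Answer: -3400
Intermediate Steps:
B = -30 (B = -5*6 = -30)
D(h, k) = -30*h**2 (D(h, k) = (-30*h)*h = -30*h**2)
((D(1, 4)*(-4) + (3 + 6*(-3))) + U(5, -5))*(-34) = ((-30*1**2*(-4) + (3 + 6*(-3))) - 5)*(-34) = ((-30*1*(-4) + (3 - 18)) - 5)*(-34) = ((-30*(-4) - 15) - 5)*(-34) = ((120 - 15) - 5)*(-34) = (105 - 5)*(-34) = 100*(-34) = -3400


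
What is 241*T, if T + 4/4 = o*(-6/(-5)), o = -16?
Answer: -24341/5 ≈ -4868.2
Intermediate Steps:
T = -101/5 (T = -1 - (-96)/(-5) = -1 - (-96)*(-1)/5 = -1 - 16*6/5 = -1 - 96/5 = -101/5 ≈ -20.200)
241*T = 241*(-101/5) = -24341/5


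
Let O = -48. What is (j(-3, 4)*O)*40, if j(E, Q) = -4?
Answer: 7680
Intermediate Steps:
(j(-3, 4)*O)*40 = -4*(-48)*40 = 192*40 = 7680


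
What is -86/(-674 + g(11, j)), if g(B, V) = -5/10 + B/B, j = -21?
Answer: 172/1347 ≈ 0.12769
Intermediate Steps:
g(B, V) = ½ (g(B, V) = -5*⅒ + 1 = -½ + 1 = ½)
-86/(-674 + g(11, j)) = -86/(-674 + ½) = -86/(-1347/2) = -86*(-2/1347) = 172/1347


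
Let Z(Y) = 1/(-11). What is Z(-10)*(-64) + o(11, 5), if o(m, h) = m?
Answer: 185/11 ≈ 16.818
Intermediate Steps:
Z(Y) = -1/11
Z(-10)*(-64) + o(11, 5) = -1/11*(-64) + 11 = 64/11 + 11 = 185/11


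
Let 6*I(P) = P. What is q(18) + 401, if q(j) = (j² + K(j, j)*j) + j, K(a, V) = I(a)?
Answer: 797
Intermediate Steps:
I(P) = P/6
K(a, V) = a/6
q(j) = j + 7*j²/6 (q(j) = (j² + (j/6)*j) + j = (j² + j²/6) + j = 7*j²/6 + j = j + 7*j²/6)
q(18) + 401 = (⅙)*18*(6 + 7*18) + 401 = (⅙)*18*(6 + 126) + 401 = (⅙)*18*132 + 401 = 396 + 401 = 797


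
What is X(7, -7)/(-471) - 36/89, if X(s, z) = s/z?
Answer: -16867/41919 ≈ -0.40237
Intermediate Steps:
X(7, -7)/(-471) - 36/89 = (7/(-7))/(-471) - 36/89 = (7*(-⅐))*(-1/471) - 36*1/89 = -1*(-1/471) - 36/89 = 1/471 - 36/89 = -16867/41919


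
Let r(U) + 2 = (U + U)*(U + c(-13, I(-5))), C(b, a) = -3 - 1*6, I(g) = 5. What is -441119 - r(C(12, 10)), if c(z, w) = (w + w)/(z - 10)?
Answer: -10149597/23 ≈ -4.4129e+5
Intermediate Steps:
c(z, w) = 2*w/(-10 + z) (c(z, w) = (2*w)/(-10 + z) = 2*w/(-10 + z))
C(b, a) = -9 (C(b, a) = -3 - 6 = -9)
r(U) = -2 + 2*U*(-10/23 + U) (r(U) = -2 + (U + U)*(U + 2*5/(-10 - 13)) = -2 + (2*U)*(U + 2*5/(-23)) = -2 + (2*U)*(U + 2*5*(-1/23)) = -2 + (2*U)*(U - 10/23) = -2 + (2*U)*(-10/23 + U) = -2 + 2*U*(-10/23 + U))
-441119 - r(C(12, 10)) = -441119 - (-2 + 2*(-9)² - 20/23*(-9)) = -441119 - (-2 + 2*81 + 180/23) = -441119 - (-2 + 162 + 180/23) = -441119 - 1*3860/23 = -441119 - 3860/23 = -10149597/23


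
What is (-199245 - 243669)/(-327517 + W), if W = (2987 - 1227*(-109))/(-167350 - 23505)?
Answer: 5635490098/4167226251 ≈ 1.3523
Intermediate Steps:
W = -27346/38171 (W = (2987 + 133743)/(-190855) = 136730*(-1/190855) = -27346/38171 ≈ -0.71641)
(-199245 - 243669)/(-327517 + W) = (-199245 - 243669)/(-327517 - 27346/38171) = -442914/(-12501678753/38171) = -442914*(-38171/12501678753) = 5635490098/4167226251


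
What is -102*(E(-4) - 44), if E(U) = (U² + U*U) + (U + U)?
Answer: 2040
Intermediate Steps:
E(U) = 2*U + 2*U² (E(U) = (U² + U²) + 2*U = 2*U² + 2*U = 2*U + 2*U²)
-102*(E(-4) - 44) = -102*(2*(-4)*(1 - 4) - 44) = -102*(2*(-4)*(-3) - 44) = -102*(24 - 44) = -102*(-20) = 2040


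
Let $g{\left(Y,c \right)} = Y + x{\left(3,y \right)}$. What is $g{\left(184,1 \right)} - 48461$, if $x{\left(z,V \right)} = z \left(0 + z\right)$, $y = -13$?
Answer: $-48268$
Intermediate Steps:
$x{\left(z,V \right)} = z^{2}$ ($x{\left(z,V \right)} = z z = z^{2}$)
$g{\left(Y,c \right)} = 9 + Y$ ($g{\left(Y,c \right)} = Y + 3^{2} = Y + 9 = 9 + Y$)
$g{\left(184,1 \right)} - 48461 = \left(9 + 184\right) - 48461 = 193 - 48461 = -48268$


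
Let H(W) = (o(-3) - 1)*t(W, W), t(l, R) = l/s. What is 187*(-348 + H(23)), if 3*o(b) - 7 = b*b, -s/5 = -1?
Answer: -920227/15 ≈ -61348.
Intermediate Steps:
s = 5 (s = -5*(-1) = 5)
o(b) = 7/3 + b²/3 (o(b) = 7/3 + (b*b)/3 = 7/3 + b²/3)
t(l, R) = l/5
H(W) = 13*W/15 (H(W) = ((7/3 + (⅓)*(-3)²) - 1)*(W/5) = ((7/3 + (⅓)*9) - 1)*(W/5) = ((7/3 + 3) - 1)*(W/5) = (16/3 - 1)*(W/5) = 13*(W/5)/3 = 13*W/15)
187*(-348 + H(23)) = 187*(-348 + (13/15)*23) = 187*(-348 + 299/15) = 187*(-4921/15) = -920227/15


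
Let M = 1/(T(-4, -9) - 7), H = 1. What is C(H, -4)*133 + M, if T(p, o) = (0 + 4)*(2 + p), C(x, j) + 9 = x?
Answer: -15961/15 ≈ -1064.1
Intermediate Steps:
C(x, j) = -9 + x
T(p, o) = 8 + 4*p (T(p, o) = 4*(2 + p) = 8 + 4*p)
M = -1/15 (M = 1/((8 + 4*(-4)) - 7) = 1/((8 - 16) - 7) = 1/(-8 - 7) = 1/(-15) = -1/15 ≈ -0.066667)
C(H, -4)*133 + M = (-9 + 1)*133 - 1/15 = -8*133 - 1/15 = -1064 - 1/15 = -15961/15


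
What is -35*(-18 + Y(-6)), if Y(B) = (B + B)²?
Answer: -4410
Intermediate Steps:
Y(B) = 4*B² (Y(B) = (2*B)² = 4*B²)
-35*(-18 + Y(-6)) = -35*(-18 + 4*(-6)²) = -35*(-18 + 4*36) = -35*(-18 + 144) = -35*126 = -4410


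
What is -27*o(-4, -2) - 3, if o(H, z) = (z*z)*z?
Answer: 213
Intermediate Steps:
o(H, z) = z**3 (o(H, z) = z**2*z = z**3)
-27*o(-4, -2) - 3 = -27*(-2)**3 - 3 = -27*(-8) - 3 = 216 - 3 = 213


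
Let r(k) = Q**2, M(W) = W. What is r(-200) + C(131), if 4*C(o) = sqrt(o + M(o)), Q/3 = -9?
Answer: 729 + sqrt(262)/4 ≈ 733.05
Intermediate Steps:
Q = -27 (Q = 3*(-9) = -27)
C(o) = sqrt(2)*sqrt(o)/4 (C(o) = sqrt(o + o)/4 = sqrt(2*o)/4 = (sqrt(2)*sqrt(o))/4 = sqrt(2)*sqrt(o)/4)
r(k) = 729 (r(k) = (-27)**2 = 729)
r(-200) + C(131) = 729 + sqrt(2)*sqrt(131)/4 = 729 + sqrt(262)/4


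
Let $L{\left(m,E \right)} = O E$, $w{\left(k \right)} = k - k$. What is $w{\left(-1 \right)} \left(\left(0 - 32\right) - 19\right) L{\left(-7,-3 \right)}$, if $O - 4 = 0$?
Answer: $0$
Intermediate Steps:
$O = 4$ ($O = 4 + 0 = 4$)
$w{\left(k \right)} = 0$
$L{\left(m,E \right)} = 4 E$
$w{\left(-1 \right)} \left(\left(0 - 32\right) - 19\right) L{\left(-7,-3 \right)} = 0 \left(\left(0 - 32\right) - 19\right) 4 \left(-3\right) = 0 \left(-32 - 19\right) \left(-12\right) = 0 \left(-51\right) \left(-12\right) = 0 \left(-12\right) = 0$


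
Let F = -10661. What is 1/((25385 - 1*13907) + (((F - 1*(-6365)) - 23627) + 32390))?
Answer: 1/15945 ≈ 6.2716e-5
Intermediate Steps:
1/((25385 - 1*13907) + (((F - 1*(-6365)) - 23627) + 32390)) = 1/((25385 - 1*13907) + (((-10661 - 1*(-6365)) - 23627) + 32390)) = 1/((25385 - 13907) + (((-10661 + 6365) - 23627) + 32390)) = 1/(11478 + ((-4296 - 23627) + 32390)) = 1/(11478 + (-27923 + 32390)) = 1/(11478 + 4467) = 1/15945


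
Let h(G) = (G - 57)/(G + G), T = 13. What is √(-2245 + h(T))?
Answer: I*√379691/13 ≈ 47.399*I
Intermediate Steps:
h(G) = (-57 + G)/(2*G) (h(G) = (-57 + G)/((2*G)) = (-57 + G)*(1/(2*G)) = (-57 + G)/(2*G))
√(-2245 + h(T)) = √(-2245 + (½)*(-57 + 13)/13) = √(-2245 + (½)*(1/13)*(-44)) = √(-2245 - 22/13) = √(-29207/13) = I*√379691/13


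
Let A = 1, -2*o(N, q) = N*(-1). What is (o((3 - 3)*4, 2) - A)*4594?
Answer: -4594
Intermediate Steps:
o(N, q) = N/2 (o(N, q) = -N*(-1)/2 = -(-1)*N/2 = N/2)
(o((3 - 3)*4, 2) - A)*4594 = (((3 - 3)*4)/2 - 1*1)*4594 = ((0*4)/2 - 1)*4594 = ((1/2)*0 - 1)*4594 = (0 - 1)*4594 = -1*4594 = -4594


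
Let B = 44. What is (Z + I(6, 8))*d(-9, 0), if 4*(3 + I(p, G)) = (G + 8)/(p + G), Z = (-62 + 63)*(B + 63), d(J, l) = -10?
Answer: -7300/7 ≈ -1042.9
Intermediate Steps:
Z = 107 (Z = (-62 + 63)*(44 + 63) = 1*107 = 107)
I(p, G) = -3 + (8 + G)/(4*(G + p)) (I(p, G) = -3 + ((G + 8)/(p + G))/4 = -3 + ((8 + G)/(G + p))/4 = -3 + (8 + G)/(4*(G + p)))
(Z + I(6, 8))*d(-9, 0) = (107 + (2 - 3*6 - 11/4*8)/(8 + 6))*(-10) = (107 + (2 - 18 - 22)/14)*(-10) = (107 + (1/14)*(-38))*(-10) = (107 - 19/7)*(-10) = (730/7)*(-10) = -7300/7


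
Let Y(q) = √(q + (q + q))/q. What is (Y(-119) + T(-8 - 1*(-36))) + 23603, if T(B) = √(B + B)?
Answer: 23603 + 2*√14 - I*√357/119 ≈ 23610.0 - 0.15878*I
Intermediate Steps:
Y(q) = √3/√q (Y(q) = √(q + 2*q)/q = √(3*q)/q = (√3*√q)/q = √3/√q)
T(B) = √2*√B (T(B) = √(2*B) = √2*√B)
(Y(-119) + T(-8 - 1*(-36))) + 23603 = (√3/√(-119) + √2*√(-8 - 1*(-36))) + 23603 = (√3*(-I*√119/119) + √2*√(-8 + 36)) + 23603 = (-I*√357/119 + √2*√28) + 23603 = (-I*√357/119 + √2*(2*√7)) + 23603 = (-I*√357/119 + 2*√14) + 23603 = (2*√14 - I*√357/119) + 23603 = 23603 + 2*√14 - I*√357/119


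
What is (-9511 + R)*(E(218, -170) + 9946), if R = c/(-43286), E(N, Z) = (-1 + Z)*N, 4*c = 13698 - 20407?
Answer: 11252351223875/43286 ≈ 2.5995e+8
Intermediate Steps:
c = -6709/4 (c = (13698 - 20407)/4 = (¼)*(-6709) = -6709/4 ≈ -1677.3)
E(N, Z) = N*(-1 + Z)
R = 6709/173144 (R = -6709/4/(-43286) = -6709/4*(-1/43286) = 6709/173144 ≈ 0.038748)
(-9511 + R)*(E(218, -170) + 9946) = (-9511 + 6709/173144)*(218*(-1 - 170) + 9946) = -1646765875*(218*(-171) + 9946)/173144 = -1646765875*(-37278 + 9946)/173144 = -1646765875/173144*(-27332) = 11252351223875/43286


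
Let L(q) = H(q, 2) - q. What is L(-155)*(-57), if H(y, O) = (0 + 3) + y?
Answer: -171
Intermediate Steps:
H(y, O) = 3 + y
L(q) = 3 (L(q) = (3 + q) - q = 3)
L(-155)*(-57) = 3*(-57) = -171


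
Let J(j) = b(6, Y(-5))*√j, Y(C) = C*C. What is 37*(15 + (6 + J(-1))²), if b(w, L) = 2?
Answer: 1739 + 888*I ≈ 1739.0 + 888.0*I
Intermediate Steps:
Y(C) = C²
J(j) = 2*√j
37*(15 + (6 + J(-1))²) = 37*(15 + (6 + 2*√(-1))²) = 37*(15 + (6 + 2*I)²) = 555 + 37*(6 + 2*I)²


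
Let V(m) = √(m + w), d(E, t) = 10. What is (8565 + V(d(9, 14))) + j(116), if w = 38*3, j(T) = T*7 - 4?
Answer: 9373 + 2*√31 ≈ 9384.1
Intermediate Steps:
j(T) = -4 + 7*T (j(T) = 7*T - 4 = -4 + 7*T)
w = 114
V(m) = √(114 + m) (V(m) = √(m + 114) = √(114 + m))
(8565 + V(d(9, 14))) + j(116) = (8565 + √(114 + 10)) + (-4 + 7*116) = (8565 + √124) + (-4 + 812) = (8565 + 2*√31) + 808 = 9373 + 2*√31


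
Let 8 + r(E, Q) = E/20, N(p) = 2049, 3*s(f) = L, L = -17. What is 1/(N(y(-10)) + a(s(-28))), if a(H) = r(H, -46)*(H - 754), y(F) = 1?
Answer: 180/1501483 ≈ 0.00011988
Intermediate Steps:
s(f) = -17/3 (s(f) = (⅓)*(-17) = -17/3)
r(E, Q) = -8 + E/20
a(H) = (-754 + H)*(-8 + H/20) (a(H) = (-8 + H/20)*(H - 754) = (-8 + H/20)*(-754 + H) = (-754 + H)*(-8 + H/20))
1/(N(y(-10)) + a(s(-28))) = 1/(2049 + (-754 - 17/3)*(-160 - 17/3)/20) = 1/(2049 + (1/20)*(-2279/3)*(-497/3)) = 1/(2049 + 1132663/180) = 1/(1501483/180) = 180/1501483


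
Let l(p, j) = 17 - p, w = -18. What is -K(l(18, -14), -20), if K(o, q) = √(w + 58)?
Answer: -2*√10 ≈ -6.3246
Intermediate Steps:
K(o, q) = 2*√10 (K(o, q) = √(-18 + 58) = √40 = 2*√10)
-K(l(18, -14), -20) = -2*√10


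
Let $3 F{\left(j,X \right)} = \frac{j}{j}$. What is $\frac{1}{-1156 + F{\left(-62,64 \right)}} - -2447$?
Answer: $\frac{8483746}{3467} \approx 2447.0$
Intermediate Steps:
$F{\left(j,X \right)} = \frac{1}{3}$ ($F{\left(j,X \right)} = \frac{j \frac{1}{j}}{3} = \frac{1}{3} \cdot 1 = \frac{1}{3}$)
$\frac{1}{-1156 + F{\left(-62,64 \right)}} - -2447 = \frac{1}{-1156 + \frac{1}{3}} - -2447 = \frac{1}{- \frac{3467}{3}} + 2447 = - \frac{3}{3467} + 2447 = \frac{8483746}{3467}$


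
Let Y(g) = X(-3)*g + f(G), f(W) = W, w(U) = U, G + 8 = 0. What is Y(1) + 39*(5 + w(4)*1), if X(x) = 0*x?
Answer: 343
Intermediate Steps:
G = -8 (G = -8 + 0 = -8)
X(x) = 0
Y(g) = -8 (Y(g) = 0*g - 8 = 0 - 8 = -8)
Y(1) + 39*(5 + w(4)*1) = -8 + 39*(5 + 4*1) = -8 + 39*(5 + 4) = -8 + 39*9 = -8 + 351 = 343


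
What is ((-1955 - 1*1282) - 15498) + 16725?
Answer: -2010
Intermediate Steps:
((-1955 - 1*1282) - 15498) + 16725 = ((-1955 - 1282) - 15498) + 16725 = (-3237 - 15498) + 16725 = -18735 + 16725 = -2010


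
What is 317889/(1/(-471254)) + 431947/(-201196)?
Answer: -30140461091147923/201196 ≈ -1.4981e+11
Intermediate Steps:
317889/(1/(-471254)) + 431947/(-201196) = 317889/(-1/471254) + 431947*(-1/201196) = 317889*(-471254) - 431947/201196 = -149806462806 - 431947/201196 = -30140461091147923/201196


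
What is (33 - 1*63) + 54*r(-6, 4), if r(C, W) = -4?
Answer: -246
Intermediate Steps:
(33 - 1*63) + 54*r(-6, 4) = (33 - 1*63) + 54*(-4) = (33 - 63) - 216 = -30 - 216 = -246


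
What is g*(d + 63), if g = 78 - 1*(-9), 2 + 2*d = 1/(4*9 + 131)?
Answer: 1801683/334 ≈ 5394.3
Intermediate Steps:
d = -333/334 (d = -1 + 1/(2*(4*9 + 131)) = -1 + 1/(2*(36 + 131)) = -1 + (1/2)/167 = -1 + (1/2)*(1/167) = -1 + 1/334 = -333/334 ≈ -0.99701)
g = 87 (g = 78 + 9 = 87)
g*(d + 63) = 87*(-333/334 + 63) = 87*(20709/334) = 1801683/334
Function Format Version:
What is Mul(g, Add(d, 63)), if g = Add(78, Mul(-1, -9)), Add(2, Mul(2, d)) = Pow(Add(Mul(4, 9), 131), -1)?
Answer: Rational(1801683, 334) ≈ 5394.3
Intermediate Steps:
d = Rational(-333, 334) (d = Add(-1, Mul(Rational(1, 2), Pow(Add(Mul(4, 9), 131), -1))) = Add(-1, Mul(Rational(1, 2), Pow(Add(36, 131), -1))) = Add(-1, Mul(Rational(1, 2), Pow(167, -1))) = Add(-1, Mul(Rational(1, 2), Rational(1, 167))) = Add(-1, Rational(1, 334)) = Rational(-333, 334) ≈ -0.99701)
g = 87 (g = Add(78, 9) = 87)
Mul(g, Add(d, 63)) = Mul(87, Add(Rational(-333, 334), 63)) = Mul(87, Rational(20709, 334)) = Rational(1801683, 334)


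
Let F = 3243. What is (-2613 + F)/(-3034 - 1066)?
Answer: -63/410 ≈ -0.15366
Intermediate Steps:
(-2613 + F)/(-3034 - 1066) = (-2613 + 3243)/(-3034 - 1066) = 630/(-4100) = 630*(-1/4100) = -63/410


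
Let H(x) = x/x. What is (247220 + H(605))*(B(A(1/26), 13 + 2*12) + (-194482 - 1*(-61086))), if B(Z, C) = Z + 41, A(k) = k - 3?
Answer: -65937777219/2 ≈ -3.2969e+10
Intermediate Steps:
A(k) = -3 + k
H(x) = 1
B(Z, C) = 41 + Z
(247220 + H(605))*(B(A(1/26), 13 + 2*12) + (-194482 - 1*(-61086))) = (247220 + 1)*((41 + (-3 + 1/26)) + (-194482 - 1*(-61086))) = 247221*((41 + (-3 + 1/26)) + (-194482 + 61086)) = 247221*((41 - 77/26) - 133396) = 247221*(989/26 - 133396) = 247221*(-3467307/26) = -65937777219/2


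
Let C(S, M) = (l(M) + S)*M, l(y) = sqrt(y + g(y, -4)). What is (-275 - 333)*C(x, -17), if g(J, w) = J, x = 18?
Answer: 186048 + 10336*I*sqrt(34) ≈ 1.8605e+5 + 60269.0*I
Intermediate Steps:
l(y) = sqrt(2)*sqrt(y) (l(y) = sqrt(y + y) = sqrt(2*y) = sqrt(2)*sqrt(y))
C(S, M) = M*(S + sqrt(2)*sqrt(M)) (C(S, M) = (sqrt(2)*sqrt(M) + S)*M = (S + sqrt(2)*sqrt(M))*M = M*(S + sqrt(2)*sqrt(M)))
(-275 - 333)*C(x, -17) = (-275 - 333)*(-17*(18 + sqrt(2)*sqrt(-17))) = -(-10336)*(18 + sqrt(2)*(I*sqrt(17))) = -(-10336)*(18 + I*sqrt(34)) = -608*(-306 - 17*I*sqrt(34)) = 186048 + 10336*I*sqrt(34)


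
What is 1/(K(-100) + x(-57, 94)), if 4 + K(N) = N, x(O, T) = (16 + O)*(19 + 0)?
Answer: -1/883 ≈ -0.0011325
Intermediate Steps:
x(O, T) = 304 + 19*O (x(O, T) = (16 + O)*19 = 304 + 19*O)
K(N) = -4 + N
1/(K(-100) + x(-57, 94)) = 1/((-4 - 100) + (304 + 19*(-57))) = 1/(-104 + (304 - 1083)) = 1/(-104 - 779) = 1/(-883) = -1/883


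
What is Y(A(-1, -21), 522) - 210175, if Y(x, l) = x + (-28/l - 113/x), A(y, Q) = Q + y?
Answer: -1206921989/5742 ≈ -2.1019e+5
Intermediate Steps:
Y(x, l) = x - 113/x - 28/l (Y(x, l) = x + (-113/x - 28/l) = x - 113/x - 28/l)
Y(A(-1, -21), 522) - 210175 = ((-21 - 1) - 113/(-21 - 1) - 28/522) - 210175 = (-22 - 113/(-22) - 28*1/522) - 210175 = (-22 - 113*(-1/22) - 14/261) - 210175 = (-22 + 113/22 - 14/261) - 210175 = -97139/5742 - 210175 = -1206921989/5742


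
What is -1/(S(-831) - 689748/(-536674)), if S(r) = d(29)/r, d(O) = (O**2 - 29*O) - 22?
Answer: -222988047/292493708 ≈ -0.76237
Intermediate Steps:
d(O) = -22 + O**2 - 29*O
S(r) = -22/r (S(r) = (-22 + 29**2 - 29*29)/r = (-22 + 841 - 841)/r = -22/r)
-1/(S(-831) - 689748/(-536674)) = -1/(-22/(-831) - 689748/(-536674)) = -1/(-22*(-1/831) - 689748*(-1/536674)) = -1/(22/831 + 344874/268337) = -1/292493708/222988047 = -1*222988047/292493708 = -222988047/292493708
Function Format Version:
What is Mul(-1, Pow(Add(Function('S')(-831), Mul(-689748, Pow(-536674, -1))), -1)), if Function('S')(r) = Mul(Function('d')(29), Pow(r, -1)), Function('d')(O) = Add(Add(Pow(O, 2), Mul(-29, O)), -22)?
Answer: Rational(-222988047, 292493708) ≈ -0.76237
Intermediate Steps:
Function('d')(O) = Add(-22, Pow(O, 2), Mul(-29, O))
Function('S')(r) = Mul(-22, Pow(r, -1)) (Function('S')(r) = Mul(Add(-22, Pow(29, 2), Mul(-29, 29)), Pow(r, -1)) = Mul(Add(-22, 841, -841), Pow(r, -1)) = Mul(-22, Pow(r, -1)))
Mul(-1, Pow(Add(Function('S')(-831), Mul(-689748, Pow(-536674, -1))), -1)) = Mul(-1, Pow(Add(Mul(-22, Pow(-831, -1)), Mul(-689748, Pow(-536674, -1))), -1)) = Mul(-1, Pow(Add(Mul(-22, Rational(-1, 831)), Mul(-689748, Rational(-1, 536674))), -1)) = Mul(-1, Pow(Add(Rational(22, 831), Rational(344874, 268337)), -1)) = Mul(-1, Pow(Rational(292493708, 222988047), -1)) = Mul(-1, Rational(222988047, 292493708)) = Rational(-222988047, 292493708)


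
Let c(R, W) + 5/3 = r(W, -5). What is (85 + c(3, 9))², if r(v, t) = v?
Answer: 76729/9 ≈ 8525.4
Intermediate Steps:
c(R, W) = -5/3 + W
(85 + c(3, 9))² = (85 + (-5/3 + 9))² = (85 + 22/3)² = (277/3)² = 76729/9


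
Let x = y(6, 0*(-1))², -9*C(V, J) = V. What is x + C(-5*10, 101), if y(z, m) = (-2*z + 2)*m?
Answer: 50/9 ≈ 5.5556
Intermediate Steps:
y(z, m) = m*(2 - 2*z) (y(z, m) = (2 - 2*z)*m = m*(2 - 2*z))
C(V, J) = -V/9
x = 0 (x = (2*(0*(-1))*(1 - 1*6))² = (2*0*(1 - 6))² = (2*0*(-5))² = 0² = 0)
x + C(-5*10, 101) = 0 - (-5)*10/9 = 0 - ⅑*(-50) = 0 + 50/9 = 50/9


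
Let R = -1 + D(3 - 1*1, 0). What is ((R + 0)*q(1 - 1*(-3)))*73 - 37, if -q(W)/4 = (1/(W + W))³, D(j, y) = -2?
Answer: -4517/128 ≈ -35.289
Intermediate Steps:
q(W) = -1/(2*W³) (q(W) = -4/(W + W)³ = -4*1/(8*W³) = -1/(2*W³))
R = -3 (R = -1 - 2 = -3)
((R + 0)*q(1 - 1*(-3)))*73 - 37 = ((-3 + 0)*(-1/(2*(1 - 1*(-3))³)))*73 - 37 = -(-3)/(2*(1 + 3)³)*73 - 37 = -(-3)/(2*4³)*73 - 37 = -(-3)/(2*64)*73 - 37 = -3*(-1/128)*73 - 37 = (3/128)*73 - 37 = 219/128 - 37 = -4517/128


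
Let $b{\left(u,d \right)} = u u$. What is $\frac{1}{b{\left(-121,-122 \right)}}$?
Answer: $\frac{1}{14641} \approx 6.8301 \cdot 10^{-5}$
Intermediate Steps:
$b{\left(u,d \right)} = u^{2}$
$\frac{1}{b{\left(-121,-122 \right)}} = \frac{1}{\left(-121\right)^{2}} = \frac{1}{14641}$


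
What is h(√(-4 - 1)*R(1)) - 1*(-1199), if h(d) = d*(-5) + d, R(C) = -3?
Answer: 1199 + 12*I*√5 ≈ 1199.0 + 26.833*I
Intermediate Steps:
h(d) = -4*d (h(d) = -5*d + d = -4*d)
h(√(-4 - 1)*R(1)) - 1*(-1199) = -4*√(-4 - 1)*(-3) - 1*(-1199) = -4*√(-5)*(-3) + 1199 = -4*I*√5*(-3) + 1199 = -(-12)*I*√5 + 1199 = 12*I*√5 + 1199 = 1199 + 12*I*√5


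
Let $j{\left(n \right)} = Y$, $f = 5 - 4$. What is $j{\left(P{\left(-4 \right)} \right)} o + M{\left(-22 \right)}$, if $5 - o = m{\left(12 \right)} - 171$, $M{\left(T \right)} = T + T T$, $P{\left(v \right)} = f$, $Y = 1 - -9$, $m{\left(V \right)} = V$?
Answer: $2102$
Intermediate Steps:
$f = 1$
$Y = 10$ ($Y = 1 + 9 = 10$)
$P{\left(v \right)} = 1$
$j{\left(n \right)} = 10$
$M{\left(T \right)} = T + T^{2}$
$o = 164$ ($o = 5 - \left(12 - 171\right) = 5 - -159 = 5 + 159 = 164$)
$j{\left(P{\left(-4 \right)} \right)} o + M{\left(-22 \right)} = 10 \cdot 164 - 22 \left(1 - 22\right) = 1640 - -462 = 1640 + 462 = 2102$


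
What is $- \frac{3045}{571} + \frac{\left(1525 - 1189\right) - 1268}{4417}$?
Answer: $- \frac{13981937}{2522107} \approx -5.5438$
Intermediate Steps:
$- \frac{3045}{571} + \frac{\left(1525 - 1189\right) - 1268}{4417} = \left(-3045\right) \frac{1}{571} + \left(336 - 1268\right) \frac{1}{4417} = - \frac{3045}{571} - \frac{932}{4417} = - \frac{13981937}{2522107}$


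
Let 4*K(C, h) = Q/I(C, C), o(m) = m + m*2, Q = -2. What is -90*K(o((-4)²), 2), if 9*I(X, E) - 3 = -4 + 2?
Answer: 405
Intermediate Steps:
I(X, E) = ⅑ (I(X, E) = ⅓ + (-4 + 2)/9 = ⅓ + (⅑)*(-2) = ⅓ - 2/9 = ⅑)
o(m) = 3*m (o(m) = m + 2*m = 3*m)
K(C, h) = -9/2 (K(C, h) = (-2/⅑)/4 = (-2*9)/4 = (¼)*(-18) = -9/2)
-90*K(o((-4)²), 2) = -90*(-9/2) = 405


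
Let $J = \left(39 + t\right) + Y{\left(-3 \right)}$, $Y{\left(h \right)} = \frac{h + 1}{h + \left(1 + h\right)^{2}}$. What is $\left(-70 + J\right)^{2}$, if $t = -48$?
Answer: $6561$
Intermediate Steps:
$Y{\left(h \right)} = \frac{1 + h}{h + \left(1 + h\right)^{2}}$
$J = -11$ ($J = \left(39 - 48\right) + \frac{1 - 3}{-3 + \left(1 - 3\right)^{2}} = -9 + \frac{1}{-3 + \left(-2\right)^{2}} \left(-2\right) = -9 + \frac{1}{-3 + 4} \left(-2\right) = -9 + 1^{-1} \left(-2\right) = -9 + 1 \left(-2\right) = -9 - 2 = -11$)
$\left(-70 + J\right)^{2} = \left(-70 - 11\right)^{2} = \left(-81\right)^{2} = 6561$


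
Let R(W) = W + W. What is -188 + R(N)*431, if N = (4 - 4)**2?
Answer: -188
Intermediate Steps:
N = 0 (N = 0**2 = 0)
R(W) = 2*W
-188 + R(N)*431 = -188 + (2*0)*431 = -188 + 0*431 = -188 + 0 = -188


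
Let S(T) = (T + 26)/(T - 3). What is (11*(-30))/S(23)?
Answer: -6600/49 ≈ -134.69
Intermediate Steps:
S(T) = (26 + T)/(-3 + T)
(11*(-30))/S(23) = (11*(-30))/(((26 + 23)/(-3 + 23))) = -330/(49/20) = -330/((1/20)*49) = -330/49/20 = -330*20/49 = -6600/49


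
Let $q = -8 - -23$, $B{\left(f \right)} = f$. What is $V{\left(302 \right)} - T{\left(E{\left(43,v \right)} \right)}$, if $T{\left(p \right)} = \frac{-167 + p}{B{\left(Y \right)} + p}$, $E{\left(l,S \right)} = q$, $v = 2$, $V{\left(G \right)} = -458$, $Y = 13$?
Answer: $- \frac{3168}{7} \approx -452.57$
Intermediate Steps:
$q = 15$ ($q = -8 + 23 = 15$)
$E{\left(l,S \right)} = 15$
$T{\left(p \right)} = \frac{-167 + p}{13 + p}$
$V{\left(302 \right)} - T{\left(E{\left(43,v \right)} \right)} = -458 - \frac{-167 + 15}{13 + 15} = -458 - \frac{1}{28} \left(-152\right) = -458 - - \frac{38}{7} = -458 + \frac{38}{7} = - \frac{3168}{7}$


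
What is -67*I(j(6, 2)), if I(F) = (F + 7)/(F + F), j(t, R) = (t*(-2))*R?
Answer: -1139/48 ≈ -23.729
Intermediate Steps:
j(t, R) = -2*R*t (j(t, R) = (-2*t)*R = -2*R*t)
I(F) = (7 + F)/(2*F) (I(F) = (7 + F)/((2*F)) = (7 + F)*(1/(2*F)) = (7 + F)/(2*F))
-67*I(j(6, 2)) = -67*(7 - 2*2*6)/(2*((-2*2*6))) = -67*(7 - 24)/(2*(-24)) = -67*(-1)*(-17)/(2*24) = -67*17/48 = -1139/48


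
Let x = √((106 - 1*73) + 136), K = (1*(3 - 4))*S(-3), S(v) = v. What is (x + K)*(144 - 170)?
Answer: -416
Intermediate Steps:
K = 3 (K = (1*(3 - 4))*(-3) = (1*(-1))*(-3) = -1*(-3) = 3)
x = 13 (x = √((106 - 73) + 136) = √(33 + 136) = √169 = 13)
(x + K)*(144 - 170) = (13 + 3)*(144 - 170) = 16*(-26) = -416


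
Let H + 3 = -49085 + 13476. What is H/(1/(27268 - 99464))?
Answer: 2571043952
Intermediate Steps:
H = -35612 (H = -3 + (-49085 + 13476) = -3 - 35609 = -35612)
H/(1/(27268 - 99464)) = -35612/(1/(27268 - 99464)) = -35612/(1/(-72196)) = -35612/(-1/72196) = -35612*(-72196) = 2571043952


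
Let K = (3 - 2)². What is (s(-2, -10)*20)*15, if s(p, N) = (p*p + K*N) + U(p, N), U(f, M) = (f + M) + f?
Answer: -6000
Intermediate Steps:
U(f, M) = M + 2*f (U(f, M) = (M + f) + f = M + 2*f)
K = 1 (K = 1² = 1)
s(p, N) = p² + 2*N + 2*p (s(p, N) = (p*p + 1*N) + (N + 2*p) = (p² + N) + (N + 2*p) = (N + p²) + (N + 2*p) = p² + 2*N + 2*p)
(s(-2, -10)*20)*15 = (((-2)² + 2*(-10) + 2*(-2))*20)*15 = ((4 - 20 - 4)*20)*15 = -20*20*15 = -400*15 = -6000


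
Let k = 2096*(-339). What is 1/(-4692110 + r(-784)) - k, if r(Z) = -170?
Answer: 3334071400319/4692280 ≈ 7.1054e+5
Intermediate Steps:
k = -710544
1/(-4692110 + r(-784)) - k = 1/(-4692110 - 170) - 1*(-710544) = 1/(-4692280) + 710544 = -1/4692280 + 710544 = 3334071400319/4692280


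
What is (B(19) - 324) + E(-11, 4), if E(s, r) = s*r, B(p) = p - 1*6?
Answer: -355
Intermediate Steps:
B(p) = -6 + p (B(p) = p - 6 = -6 + p)
E(s, r) = r*s
(B(19) - 324) + E(-11, 4) = ((-6 + 19) - 324) + 4*(-11) = (13 - 324) - 44 = -311 - 44 = -355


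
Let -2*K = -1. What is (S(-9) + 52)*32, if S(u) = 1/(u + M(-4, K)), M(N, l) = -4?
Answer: 21600/13 ≈ 1661.5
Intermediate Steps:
K = ½ (K = -½*(-1) = ½ ≈ 0.50000)
S(u) = 1/(-4 + u) (S(u) = 1/(u - 4) = 1/(-4 + u))
(S(-9) + 52)*32 = (1/(-4 - 9) + 52)*32 = (1/(-13) + 52)*32 = (-1/13 + 52)*32 = (675/13)*32 = 21600/13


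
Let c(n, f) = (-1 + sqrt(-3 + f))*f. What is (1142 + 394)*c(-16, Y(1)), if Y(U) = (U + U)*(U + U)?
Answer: 0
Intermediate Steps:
Y(U) = 4*U**2 (Y(U) = (2*U)*(2*U) = 4*U**2)
c(n, f) = f*(-1 + sqrt(-3 + f))
(1142 + 394)*c(-16, Y(1)) = (1142 + 394)*((4*1**2)*(-1 + sqrt(-3 + 4*1**2))) = 1536*((4*1)*(-1 + sqrt(-3 + 4*1))) = 1536*(4*(-1 + sqrt(-3 + 4))) = 1536*(4*(-1 + sqrt(1))) = 1536*(4*(-1 + 1)) = 1536*(4*0) = 1536*0 = 0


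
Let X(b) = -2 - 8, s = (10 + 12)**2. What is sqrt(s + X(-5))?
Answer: sqrt(474) ≈ 21.772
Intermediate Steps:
s = 484 (s = 22**2 = 484)
X(b) = -10
sqrt(s + X(-5)) = sqrt(484 - 10) = sqrt(474)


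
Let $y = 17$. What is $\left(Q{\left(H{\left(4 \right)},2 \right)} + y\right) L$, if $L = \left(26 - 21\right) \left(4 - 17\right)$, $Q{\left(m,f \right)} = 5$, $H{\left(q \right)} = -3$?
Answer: $-1430$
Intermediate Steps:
$L = -65$ ($L = 5 \left(-13\right) = -65$)
$\left(Q{\left(H{\left(4 \right)},2 \right)} + y\right) L = \left(5 + 17\right) \left(-65\right) = 22 \left(-65\right) = -1430$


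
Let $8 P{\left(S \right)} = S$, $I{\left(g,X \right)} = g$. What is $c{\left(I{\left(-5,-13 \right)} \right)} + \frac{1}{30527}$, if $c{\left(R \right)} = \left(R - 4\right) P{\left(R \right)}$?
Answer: $\frac{1373723}{244216} \approx 5.625$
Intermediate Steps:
$P{\left(S \right)} = \frac{S}{8}$
$c{\left(R \right)} = \frac{R \left(-4 + R\right)}{8}$ ($c{\left(R \right)} = \left(R - 4\right) \frac{R}{8} = \left(-4 + R\right) \frac{R}{8} = \frac{R \left(-4 + R\right)}{8}$)
$c{\left(I{\left(-5,-13 \right)} \right)} + \frac{1}{30527} = \frac{1}{8} \left(-5\right) \left(-4 - 5\right) + \frac{1}{30527} = \frac{1}{8} \left(-5\right) \left(-9\right) + \frac{1}{30527} = \frac{45}{8} + \frac{1}{30527} = \frac{1373723}{244216}$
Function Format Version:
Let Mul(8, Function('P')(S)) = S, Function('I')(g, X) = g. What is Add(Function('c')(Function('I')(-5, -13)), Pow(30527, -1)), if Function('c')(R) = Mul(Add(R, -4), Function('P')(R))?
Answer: Rational(1373723, 244216) ≈ 5.6250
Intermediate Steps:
Function('P')(S) = Mul(Rational(1, 8), S)
Function('c')(R) = Mul(Rational(1, 8), R, Add(-4, R)) (Function('c')(R) = Mul(Add(R, -4), Mul(Rational(1, 8), R)) = Mul(Add(-4, R), Mul(Rational(1, 8), R)) = Mul(Rational(1, 8), R, Add(-4, R)))
Add(Function('c')(Function('I')(-5, -13)), Pow(30527, -1)) = Add(Mul(Rational(1, 8), -5, Add(-4, -5)), Pow(30527, -1)) = Add(Mul(Rational(1, 8), -5, -9), Rational(1, 30527)) = Add(Rational(45, 8), Rational(1, 30527)) = Rational(1373723, 244216)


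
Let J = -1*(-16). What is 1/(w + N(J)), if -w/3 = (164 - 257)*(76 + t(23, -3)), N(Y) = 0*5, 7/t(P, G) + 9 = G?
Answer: 4/84165 ≈ 4.7526e-5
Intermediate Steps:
t(P, G) = 7/(-9 + G)
J = 16
N(Y) = 0
w = 84165/4 (w = -3*(164 - 257)*(76 + 7/(-9 - 3)) = -(-279)*(76 + 7/(-12)) = -(-279)*(76 + 7*(-1/12)) = -(-279)*(76 - 7/12) = -(-279)*905/12 = -3*(-28055/4) = 84165/4 ≈ 21041.)
1/(w + N(J)) = 1/(84165/4 + 0) = 1/(84165/4) = 4/84165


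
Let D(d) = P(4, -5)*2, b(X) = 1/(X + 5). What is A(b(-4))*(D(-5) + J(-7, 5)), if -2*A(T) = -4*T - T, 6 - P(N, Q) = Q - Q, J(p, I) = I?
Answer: 85/2 ≈ 42.500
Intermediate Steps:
P(N, Q) = 6 (P(N, Q) = 6 - (Q - Q) = 6 - 1*0 = 6 + 0 = 6)
b(X) = 1/(5 + X)
A(T) = 5*T/2 (A(T) = -(-4*T - T)/2 = -(-5)*T/2 = 5*T/2)
D(d) = 12 (D(d) = 6*2 = 12)
A(b(-4))*(D(-5) + J(-7, 5)) = (5/(2*(5 - 4)))*(12 + 5) = ((5/2)/1)*17 = ((5/2)*1)*17 = (5/2)*17 = 85/2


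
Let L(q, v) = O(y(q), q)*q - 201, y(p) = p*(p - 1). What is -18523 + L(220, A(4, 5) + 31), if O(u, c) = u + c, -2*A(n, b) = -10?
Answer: 10629276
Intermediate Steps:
y(p) = p*(-1 + p)
A(n, b) = 5 (A(n, b) = -½*(-10) = 5)
O(u, c) = c + u
L(q, v) = -201 + q*(q + q*(-1 + q)) (L(q, v) = (q + q*(-1 + q))*q - 201 = q*(q + q*(-1 + q)) - 201 = -201 + q*(q + q*(-1 + q)))
-18523 + L(220, A(4, 5) + 31) = -18523 + (-201 + 220³) = -18523 + (-201 + 10648000) = -18523 + 10647799 = 10629276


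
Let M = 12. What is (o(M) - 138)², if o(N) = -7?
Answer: 21025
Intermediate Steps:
(o(M) - 138)² = (-7 - 138)² = (-145)² = 21025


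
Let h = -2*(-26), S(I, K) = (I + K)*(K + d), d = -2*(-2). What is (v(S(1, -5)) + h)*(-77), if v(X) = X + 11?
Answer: -5159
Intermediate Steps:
d = 4
S(I, K) = (4 + K)*(I + K) (S(I, K) = (I + K)*(K + 4) = (I + K)*(4 + K) = (4 + K)*(I + K))
h = 52
v(X) = 11 + X
(v(S(1, -5)) + h)*(-77) = ((11 + ((-5)**2 + 4*1 + 4*(-5) + 1*(-5))) + 52)*(-77) = ((11 + (25 + 4 - 20 - 5)) + 52)*(-77) = ((11 + 4) + 52)*(-77) = (15 + 52)*(-77) = 67*(-77) = -5159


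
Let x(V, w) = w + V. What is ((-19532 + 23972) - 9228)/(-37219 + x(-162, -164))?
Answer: 1596/12515 ≈ 0.12753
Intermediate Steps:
x(V, w) = V + w
((-19532 + 23972) - 9228)/(-37219 + x(-162, -164)) = ((-19532 + 23972) - 9228)/(-37219 + (-162 - 164)) = (4440 - 9228)/(-37219 - 326) = -4788/(-37545) = -4788*(-1/37545) = 1596/12515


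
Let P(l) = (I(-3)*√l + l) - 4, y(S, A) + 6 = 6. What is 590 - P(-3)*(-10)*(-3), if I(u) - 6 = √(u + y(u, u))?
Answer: 890 - 180*I*√3 ≈ 890.0 - 311.77*I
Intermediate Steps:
y(S, A) = 0 (y(S, A) = -6 + 6 = 0)
I(u) = 6 + √u (I(u) = 6 + √(u + 0) = 6 + √u)
P(l) = -4 + l + √l*(6 + I*√3) (P(l) = ((6 + √(-3))*√l + l) - 4 = ((6 + I*√3)*√l + l) - 4 = (√l*(6 + I*√3) + l) - 4 = (l + √l*(6 + I*√3)) - 4 = -4 + l + √l*(6 + I*√3))
590 - P(-3)*(-10)*(-3) = 590 - (-4 - 3 + √(-3)*(6 + I*√3))*(-10)*(-3) = 590 - (-4 - 3 + (I*√3)*(6 + I*√3))*(-10)*(-3) = 590 - (-4 - 3 + I*√3*(6 + I*√3))*(-10)*(-3) = 590 - (-7 + I*√3*(6 + I*√3))*(-10)*(-3) = 590 - (70 - 10*I*√3*(6 + I*√3))*(-3) = 590 - (-210 + 30*I*√3*(6 + I*√3)) = 590 + (210 - 30*I*√3*(6 + I*√3)) = 800 - 30*I*√3*(6 + I*√3)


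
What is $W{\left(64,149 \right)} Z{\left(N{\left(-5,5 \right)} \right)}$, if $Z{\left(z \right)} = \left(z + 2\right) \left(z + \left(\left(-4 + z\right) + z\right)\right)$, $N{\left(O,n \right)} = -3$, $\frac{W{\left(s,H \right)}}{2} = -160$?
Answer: $-4160$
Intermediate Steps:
$W{\left(s,H \right)} = -320$ ($W{\left(s,H \right)} = 2 \left(-160\right) = -320$)
$Z{\left(z \right)} = \left(-4 + 3 z\right) \left(2 + z\right)$ ($Z{\left(z \right)} = \left(2 + z\right) \left(z + \left(-4 + 2 z\right)\right) = \left(2 + z\right) \left(-4 + 3 z\right) = \left(-4 + 3 z\right) \left(2 + z\right)$)
$W{\left(64,149 \right)} Z{\left(N{\left(-5,5 \right)} \right)} = - 320 \left(-8 + 2 \left(-3\right) + 3 \left(-3\right)^{2}\right) = - 320 \left(-8 - 6 + 3 \cdot 9\right) = - 320 \left(-8 - 6 + 27\right) = \left(-320\right) 13 = -4160$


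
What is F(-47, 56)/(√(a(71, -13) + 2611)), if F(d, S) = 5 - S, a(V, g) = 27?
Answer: -51*√2638/2638 ≈ -0.99296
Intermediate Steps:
F(-47, 56)/(√(a(71, -13) + 2611)) = (5 - 1*56)/(√(27 + 2611)) = (5 - 56)/(√2638) = -51*√2638/2638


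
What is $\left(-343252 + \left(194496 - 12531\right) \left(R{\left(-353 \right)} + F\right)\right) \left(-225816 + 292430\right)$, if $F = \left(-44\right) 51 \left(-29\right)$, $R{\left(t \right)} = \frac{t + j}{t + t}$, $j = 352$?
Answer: $\frac{278443029762567551}{353} \approx 7.8879 \cdot 10^{14}$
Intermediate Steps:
$R{\left(t \right)} = \frac{352 + t}{2 t}$ ($R{\left(t \right)} = \frac{t + 352}{t + t} = \frac{352 + t}{2 t}$)
$F = 65076$ ($F = \left(-2244\right) \left(-29\right) = 65076$)
$\left(-343252 + \left(194496 - 12531\right) \left(R{\left(-353 \right)} + F\right)\right) \left(-225816 + 292430\right) = \left(-343252 + \left(194496 - 12531\right) \left(\frac{352 - 353}{2 \left(-353\right)} + 65076\right)\right) \left(-225816 + 292430\right) = \left(-343252 + 181965 \left(\frac{1}{2} \left(- \frac{1}{353}\right) \left(-1\right) + 65076\right)\right) 66614 = \left(-343252 + 181965 \left(\frac{1}{706} + 65076\right)\right) 66614 = \left(-343252 + 181965 \cdot \frac{45943657}{706}\right) 66614 = \left(-343252 + \frac{8360137546005}{706}\right) 66614 = \frac{8359895210093}{706} \cdot 66614 = \frac{278443029762567551}{353}$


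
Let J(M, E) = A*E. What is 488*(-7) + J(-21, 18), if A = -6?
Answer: -3524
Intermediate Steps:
J(M, E) = -6*E
488*(-7) + J(-21, 18) = 488*(-7) - 6*18 = -3416 - 108 = -3524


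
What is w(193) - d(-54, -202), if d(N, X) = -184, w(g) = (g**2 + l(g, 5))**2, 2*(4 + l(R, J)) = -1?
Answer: 5548611857/4 ≈ 1.3872e+9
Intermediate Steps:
l(R, J) = -9/2 (l(R, J) = -4 + (1/2)*(-1) = -4 - 1/2 = -9/2)
w(g) = (-9/2 + g**2)**2 (w(g) = (g**2 - 9/2)**2 = (-9/2 + g**2)**2)
w(193) - d(-54, -202) = (-9 + 2*193**2)**2/4 - 1*(-184) = (-9 + 2*37249)**2/4 + 184 = (-9 + 74498)**2/4 + 184 = (1/4)*74489**2 + 184 = (1/4)*5548611121 + 184 = 5548611121/4 + 184 = 5548611857/4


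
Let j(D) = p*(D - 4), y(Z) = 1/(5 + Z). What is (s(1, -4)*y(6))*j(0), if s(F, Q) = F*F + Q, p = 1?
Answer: 12/11 ≈ 1.0909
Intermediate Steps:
s(F, Q) = Q + F**2 (s(F, Q) = F**2 + Q = Q + F**2)
j(D) = -4 + D (j(D) = 1*(D - 4) = 1*(-4 + D) = -4 + D)
(s(1, -4)*y(6))*j(0) = ((-4 + 1**2)/(5 + 6))*(-4 + 0) = ((-4 + 1)/11)*(-4) = -3*1/11*(-4) = -3/11*(-4) = 12/11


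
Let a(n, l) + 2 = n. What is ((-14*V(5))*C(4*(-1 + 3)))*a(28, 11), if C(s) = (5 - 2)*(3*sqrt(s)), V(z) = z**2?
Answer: -163800*sqrt(2) ≈ -2.3165e+5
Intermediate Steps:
a(n, l) = -2 + n
C(s) = 9*sqrt(s) (C(s) = 3*(3*sqrt(s)) = 9*sqrt(s))
((-14*V(5))*C(4*(-1 + 3)))*a(28, 11) = ((-14*5**2)*(9*sqrt(4*(-1 + 3))))*(-2 + 28) = ((-14*25)*(9*sqrt(4*2)))*26 = -3150*sqrt(8)*26 = -3150*2*sqrt(2)*26 = -6300*sqrt(2)*26 = -163800*sqrt(2)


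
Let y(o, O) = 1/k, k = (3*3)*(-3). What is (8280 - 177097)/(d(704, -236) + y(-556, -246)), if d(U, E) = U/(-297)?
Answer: 4558059/65 ≈ 70124.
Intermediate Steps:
k = -27 (k = 9*(-3) = -27)
d(U, E) = -U/297 (d(U, E) = U*(-1/297) = -U/297)
y(o, O) = -1/27 (y(o, O) = 1/(-27) = -1/27)
(8280 - 177097)/(d(704, -236) + y(-556, -246)) = (8280 - 177097)/(-1/297*704 - 1/27) = -168817/(-64/27 - 1/27) = -168817/(-65/27) = -168817*(-27/65) = 4558059/65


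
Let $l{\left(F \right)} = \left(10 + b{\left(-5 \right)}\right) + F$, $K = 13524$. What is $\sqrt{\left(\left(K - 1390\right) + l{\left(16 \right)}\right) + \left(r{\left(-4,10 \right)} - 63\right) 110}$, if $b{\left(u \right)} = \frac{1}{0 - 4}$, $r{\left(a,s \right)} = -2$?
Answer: $\frac{\sqrt{20039}}{2} \approx 70.78$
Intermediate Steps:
$b{\left(u \right)} = - \frac{1}{4}$ ($b{\left(u \right)} = \frac{1}{-4} = - \frac{1}{4}$)
$l{\left(F \right)} = \frac{39}{4} + F$ ($l{\left(F \right)} = \left(10 - \frac{1}{4}\right) + F = \frac{39}{4} + F$)
$\sqrt{\left(\left(K - 1390\right) + l{\left(16 \right)}\right) + \left(r{\left(-4,10 \right)} - 63\right) 110} = \sqrt{\left(\left(13524 - 1390\right) + \left(\frac{39}{4} + 16\right)\right) + \left(-2 - 63\right) 110} = \sqrt{\left(12134 + \frac{103}{4}\right) - 7150} = \sqrt{\frac{48639}{4} - 7150} = \sqrt{\frac{20039}{4}} = \frac{\sqrt{20039}}{2}$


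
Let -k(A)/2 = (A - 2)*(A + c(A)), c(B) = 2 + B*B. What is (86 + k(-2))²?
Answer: 13924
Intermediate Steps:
c(B) = 2 + B²
k(A) = -2*(-2 + A)*(2 + A + A²) (k(A) = -2*(A - 2)*(A + (2 + A²)) = -2*(-2 + A)*(2 + A + A²))
(86 + k(-2))² = (86 + (8 - 2*(-2)³ + 2*(-2)²))² = (86 + (8 - 2*(-8) + 2*4))² = (86 + (8 + 16 + 8))² = (86 + 32)² = 118² = 13924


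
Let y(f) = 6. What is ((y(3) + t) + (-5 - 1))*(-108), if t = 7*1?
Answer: -756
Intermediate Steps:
t = 7
((y(3) + t) + (-5 - 1))*(-108) = ((6 + 7) + (-5 - 1))*(-108) = (13 - 6)*(-108) = 7*(-108) = -756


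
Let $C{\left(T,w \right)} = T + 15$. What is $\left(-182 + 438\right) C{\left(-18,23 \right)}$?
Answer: $-768$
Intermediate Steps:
$C{\left(T,w \right)} = 15 + T$
$\left(-182 + 438\right) C{\left(-18,23 \right)} = \left(-182 + 438\right) \left(15 - 18\right) = 256 \left(-3\right) = -768$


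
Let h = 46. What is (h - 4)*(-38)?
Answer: -1596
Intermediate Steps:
(h - 4)*(-38) = (46 - 4)*(-38) = 42*(-38) = -1596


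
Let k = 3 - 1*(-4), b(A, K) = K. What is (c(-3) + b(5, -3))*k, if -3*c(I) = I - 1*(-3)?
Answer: -21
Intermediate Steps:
c(I) = -1 - I/3 (c(I) = -(I - 1*(-3))/3 = -(I + 3)/3 = -(3 + I)/3 = -1 - I/3)
k = 7 (k = 3 + 4 = 7)
(c(-3) + b(5, -3))*k = ((-1 - ⅓*(-3)) - 3)*7 = ((-1 + 1) - 3)*7 = (0 - 3)*7 = -3*7 = -21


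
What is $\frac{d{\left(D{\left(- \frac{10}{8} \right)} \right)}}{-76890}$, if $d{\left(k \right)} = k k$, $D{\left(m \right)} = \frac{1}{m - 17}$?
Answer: $- \frac{8}{204873405} \approx -3.9048 \cdot 10^{-8}$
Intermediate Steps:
$D{\left(m \right)} = \frac{1}{-17 + m}$
$d{\left(k \right)} = k^{2}$
$\frac{d{\left(D{\left(- \frac{10}{8} \right)} \right)}}{-76890} = \frac{\left(\frac{1}{-17 - \frac{10}{8}}\right)^{2}}{-76890} = \left(\frac{1}{-17 - \frac{5}{4}}\right)^{2} \left(- \frac{1}{76890}\right) = \left(\frac{1}{- \frac{73}{4}}\right)^{2} \left(- \frac{1}{76890}\right) = \left(- \frac{4}{73}\right)^{2} \left(- \frac{1}{76890}\right) = \frac{16}{5329} \left(- \frac{1}{76890}\right) = - \frac{8}{204873405}$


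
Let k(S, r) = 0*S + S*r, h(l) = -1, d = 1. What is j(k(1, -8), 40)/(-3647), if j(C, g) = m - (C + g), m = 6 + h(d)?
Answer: 27/3647 ≈ 0.0074033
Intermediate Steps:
k(S, r) = S*r (k(S, r) = 0 + S*r = S*r)
m = 5 (m = 6 - 1 = 5)
j(C, g) = 5 - C - g (j(C, g) = 5 - (C + g) = 5 + (-C - g) = 5 - C - g)
j(k(1, -8), 40)/(-3647) = (5 - (-8) - 1*40)/(-3647) = (5 - 1*(-8) - 40)*(-1/3647) = (5 + 8 - 40)*(-1/3647) = -27*(-1/3647) = 27/3647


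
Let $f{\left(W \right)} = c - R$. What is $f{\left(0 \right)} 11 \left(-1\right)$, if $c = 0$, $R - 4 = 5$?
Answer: $99$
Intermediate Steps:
$R = 9$ ($R = 4 + 5 = 9$)
$f{\left(W \right)} = -9$ ($f{\left(W \right)} = 0 - 9 = -9$)
$f{\left(0 \right)} 11 \left(-1\right) = \left(-9\right) 11 \left(-1\right) = \left(-99\right) \left(-1\right) = 99$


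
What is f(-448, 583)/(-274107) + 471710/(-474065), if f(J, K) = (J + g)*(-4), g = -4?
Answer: -26031224498/25988906991 ≈ -1.0016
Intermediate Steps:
f(J, K) = 16 - 4*J (f(J, K) = (J - 4)*(-4) = (-4 + J)*(-4) = 16 - 4*J)
f(-448, 583)/(-274107) + 471710/(-474065) = (16 - 4*(-448))/(-274107) + 471710/(-474065) = (16 + 1792)*(-1/274107) + 471710*(-1/474065) = 1808*(-1/274107) - 94342/94813 = -1808/274107 - 94342/94813 = -26031224498/25988906991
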